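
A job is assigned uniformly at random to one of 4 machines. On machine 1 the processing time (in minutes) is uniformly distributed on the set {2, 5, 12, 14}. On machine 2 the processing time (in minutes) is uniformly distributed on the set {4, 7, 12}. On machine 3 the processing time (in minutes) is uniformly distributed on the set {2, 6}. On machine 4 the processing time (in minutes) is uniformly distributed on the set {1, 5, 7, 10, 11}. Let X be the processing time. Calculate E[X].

1603/240

E[X | machine 1] = (2+5+12+14)/4 = 33/4.
E[X | machine 2] = (4+7+12)/3 = 23/3.
E[X | machine 3] = (2+6)/2 = 4.
E[X | machine 4] = (1+5+7+10+11)/5 = 34/5.
E[X] = (1/4)·(33/4) + (1/4)·(23/3) + (1/4)·(4) + (1/4)·(34/5) = 1603/240.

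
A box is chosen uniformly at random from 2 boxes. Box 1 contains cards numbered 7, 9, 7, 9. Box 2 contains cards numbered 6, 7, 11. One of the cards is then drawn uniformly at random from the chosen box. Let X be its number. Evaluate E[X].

8

E[X | box 1] = (7+9+7+9)/4 = 8.
E[X | box 2] = (6+7+11)/3 = 8.
By the law of total expectation,
E[X] = (1/2)·(8) + (1/2)·(8) = 8.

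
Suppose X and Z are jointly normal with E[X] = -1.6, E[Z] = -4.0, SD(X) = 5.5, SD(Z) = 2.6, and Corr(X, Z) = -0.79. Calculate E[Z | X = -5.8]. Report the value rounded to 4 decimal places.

-2.4315

The regression of Z on X has slope ρ·σ_Z/σ_X and passes through (μ_X, μ_Z).
E[Z | X=-5.8] = -4.0 + (-0.79)·(2.6/5.5)·(-5.8 − (-1.6)) = -4.0 + (-0.37345)·(-4.2) = -2.4315.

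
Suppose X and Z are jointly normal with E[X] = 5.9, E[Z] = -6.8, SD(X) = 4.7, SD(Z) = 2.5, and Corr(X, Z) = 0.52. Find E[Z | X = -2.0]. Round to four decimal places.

-8.9851

For a bivariate normal, E[Z | X=x] = μ_Z + ρ·(σ_Z/σ_X)·(x − μ_X).
E[Z | X=-2.0] = -6.8 + (0.52)·(2.5/4.7)·(-2.0 − (5.9)) = -6.8 + (0.2766)·(-7.9) = -8.9851.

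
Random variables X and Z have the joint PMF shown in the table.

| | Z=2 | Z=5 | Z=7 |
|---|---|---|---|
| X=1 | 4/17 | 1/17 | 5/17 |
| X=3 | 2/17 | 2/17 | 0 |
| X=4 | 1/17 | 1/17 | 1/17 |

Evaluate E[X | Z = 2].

P(Z = 2) = 7/17.
Σ X·P over the event = 1·(4/17) + 3·(2/17) + 4·(1/17) = 14/17.
E[X | Z = 2] = (14/17) / (7/17) = 2.

2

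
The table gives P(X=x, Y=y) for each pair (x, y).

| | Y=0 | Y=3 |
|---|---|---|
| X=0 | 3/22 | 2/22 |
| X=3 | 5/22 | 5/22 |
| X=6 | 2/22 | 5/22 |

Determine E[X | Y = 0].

P(Y = 0) = 5/11.
Σ X·P over the event = 0·(3/22) + 3·(5/22) + 6·(2/22) = 27/22.
E[X | Y = 0] = (27/22) / (5/11) = 27/10.

27/10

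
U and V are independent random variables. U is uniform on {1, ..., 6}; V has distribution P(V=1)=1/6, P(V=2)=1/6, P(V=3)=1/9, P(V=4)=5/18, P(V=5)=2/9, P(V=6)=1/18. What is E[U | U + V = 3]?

P(U + V = 3) = 1/18.
Summing U·P(x,y) over outcomes with U + V = 3 gives 1/12.
E[U | U + V = 3] = (1/12) / (1/18) = 3/2.

3/2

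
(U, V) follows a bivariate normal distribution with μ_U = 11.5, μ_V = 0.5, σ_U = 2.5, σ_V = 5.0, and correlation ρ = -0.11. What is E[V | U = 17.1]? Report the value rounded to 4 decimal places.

E[V | U=x] = μ_V + ρ(σ_V/σ_U)(x − μ_U) for jointly normal variables.
E[V | U=17.1] = 0.5 + (-0.11)·(5.0/2.5)·(17.1 − (11.5)) = 0.5 + (-0.22)·(5.6) = -0.7320.

-0.7320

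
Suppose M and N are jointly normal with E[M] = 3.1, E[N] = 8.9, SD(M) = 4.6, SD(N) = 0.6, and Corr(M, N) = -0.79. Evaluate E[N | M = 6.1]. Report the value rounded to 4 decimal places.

8.5909

The regression of N on M has slope ρ·σ_N/σ_M and passes through (μ_M, μ_N).
E[N | M=6.1] = 8.9 + (-0.79)·(0.6/4.6)·(6.1 − (3.1)) = 8.9 + (-0.10304)·(3) = 8.5909.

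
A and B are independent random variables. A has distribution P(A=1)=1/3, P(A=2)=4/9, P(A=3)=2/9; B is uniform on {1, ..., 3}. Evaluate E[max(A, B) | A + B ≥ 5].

3

P(A + B ≥ 5) = 8/27.
Summing max(A,B)·P(x,y) over outcomes with A + B ≥ 5 gives 8/9.
E[max(A, B) | A + B ≥ 5] = (8/9) / (8/27) = 3.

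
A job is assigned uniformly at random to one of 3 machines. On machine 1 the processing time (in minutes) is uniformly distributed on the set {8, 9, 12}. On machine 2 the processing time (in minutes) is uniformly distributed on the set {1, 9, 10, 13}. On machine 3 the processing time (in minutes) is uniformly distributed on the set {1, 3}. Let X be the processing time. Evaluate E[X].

E[X | machine 1] = (8+9+12)/3 = 29/3.
E[X | machine 2] = (1+9+10+13)/4 = 33/4.
E[X | machine 3] = (1+3)/2 = 2.
By the law of total expectation,
E[X] = (1/3)·(29/3) + (1/3)·(33/4) + (1/3)·(2) = 239/36.

239/36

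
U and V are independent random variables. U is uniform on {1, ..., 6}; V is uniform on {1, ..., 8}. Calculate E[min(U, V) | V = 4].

Outcomes with V = 4: (1,4), (2,4), (3,4), (4,4), (5,4), (6,4), each with probability 1/48.
E[min(U, V) | V = 4] = (1 + 2 + 3 + 4 + 4 + 4) / 6 = 3.

3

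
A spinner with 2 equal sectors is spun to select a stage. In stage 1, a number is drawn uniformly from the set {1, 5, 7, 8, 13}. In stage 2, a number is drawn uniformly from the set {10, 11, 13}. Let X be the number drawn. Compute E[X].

E[X | stage 1] = (1+5+7+8+13)/5 = 34/5.
E[X | stage 2] = (10+11+13)/3 = 34/3.
E[X] = (1/2)·(34/5) + (1/2)·(34/3) = 136/15.

136/15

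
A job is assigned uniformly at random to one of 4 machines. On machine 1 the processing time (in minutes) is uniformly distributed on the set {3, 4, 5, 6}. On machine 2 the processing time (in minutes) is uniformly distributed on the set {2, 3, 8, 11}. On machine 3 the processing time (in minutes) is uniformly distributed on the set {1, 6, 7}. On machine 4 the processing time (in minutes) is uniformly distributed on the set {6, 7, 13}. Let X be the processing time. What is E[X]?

E[X | machine 1] = (3+4+5+6)/4 = 9/2.
E[X | machine 2] = (2+3+8+11)/4 = 6.
E[X | machine 3] = (1+6+7)/3 = 14/3.
E[X | machine 4] = (6+7+13)/3 = 26/3.
By the law of total expectation,
E[X] = (1/4)·(9/2) + (1/4)·(6) + (1/4)·(14/3) + (1/4)·(26/3) = 143/24.

143/24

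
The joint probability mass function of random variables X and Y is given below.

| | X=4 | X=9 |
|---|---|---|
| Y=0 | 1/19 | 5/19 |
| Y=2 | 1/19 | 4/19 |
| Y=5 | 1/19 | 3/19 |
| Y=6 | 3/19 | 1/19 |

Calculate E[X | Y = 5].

31/4

P(Y = 5) = 4/19.
Σ X·P over the event = 4·(1/19) + 9·(3/19) = 31/19.
E[X | Y = 5] = (31/19) / (4/19) = 31/4.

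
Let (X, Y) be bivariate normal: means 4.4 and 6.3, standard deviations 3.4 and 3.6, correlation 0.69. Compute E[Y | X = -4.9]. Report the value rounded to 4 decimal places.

-0.4945

E[Y | X=x] = μ_Y + ρ(σ_Y/σ_X)(x − μ_X) for jointly normal variables.
E[Y | X=-4.9] = 6.3 + (0.69)·(3.6/3.4)·(-4.9 − (4.4)) = 6.3 + (0.73059)·(-9.3) = -0.4945.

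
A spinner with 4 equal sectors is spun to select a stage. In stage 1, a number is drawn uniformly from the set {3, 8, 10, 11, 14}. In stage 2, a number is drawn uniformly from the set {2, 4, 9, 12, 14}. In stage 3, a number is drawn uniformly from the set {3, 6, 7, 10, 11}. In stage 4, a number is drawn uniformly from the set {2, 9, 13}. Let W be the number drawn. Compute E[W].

E[W | stage 1] = (3+8+10+11+14)/5 = 46/5.
E[W | stage 2] = (2+4+9+12+14)/5 = 41/5.
E[W | stage 3] = (3+6+7+10+11)/5 = 37/5.
E[W | stage 4] = (2+9+13)/3 = 8.
By the law of total expectation,
E[W] = (1/4)·(46/5) + (1/4)·(41/5) + (1/4)·(37/5) + (1/4)·(8) = 41/5.

41/5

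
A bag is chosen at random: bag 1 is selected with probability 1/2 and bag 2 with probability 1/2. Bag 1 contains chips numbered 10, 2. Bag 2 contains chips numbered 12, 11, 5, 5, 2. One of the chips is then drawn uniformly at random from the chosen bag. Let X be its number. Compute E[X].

13/2

E[X | bag 1] = (10+2)/2 = 6.
E[X | bag 2] = (12+11+5+5+2)/5 = 7.
By the law of total expectation,
E[X] = (1/2)·(6) + (1/2)·(7) = 13/2.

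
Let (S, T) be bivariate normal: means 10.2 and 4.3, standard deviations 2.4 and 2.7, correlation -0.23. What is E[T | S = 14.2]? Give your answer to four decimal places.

3.2650

E[T | S=x] = μ_T + ρ(σ_T/σ_S)(x − μ_S) for jointly normal variables.
E[T | S=14.2] = 4.3 + (-0.23)·(2.7/2.4)·(14.2 − (10.2)) = 4.3 + (-0.25875)·(4) = 3.2650.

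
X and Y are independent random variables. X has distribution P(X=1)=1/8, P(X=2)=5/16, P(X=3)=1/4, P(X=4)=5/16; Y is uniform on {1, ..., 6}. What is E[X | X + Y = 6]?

11/4

P(X + Y = 6) = 1/6.
Summing X·P(x,y) over outcomes with X + Y = 6 gives 11/24.
E[X | X + Y = 6] = (11/24) / (1/6) = 11/4.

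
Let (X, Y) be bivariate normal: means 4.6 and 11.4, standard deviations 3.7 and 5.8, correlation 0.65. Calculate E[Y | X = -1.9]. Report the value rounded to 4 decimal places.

E[Y | X=x] = μ_Y + ρ(σ_Y/σ_X)(x − μ_X) for jointly normal variables.
E[Y | X=-1.9] = 11.4 + (0.65)·(5.8/3.7)·(-1.9 − (4.6)) = 11.4 + (1.01892)·(-6.5) = 4.7770.

4.7770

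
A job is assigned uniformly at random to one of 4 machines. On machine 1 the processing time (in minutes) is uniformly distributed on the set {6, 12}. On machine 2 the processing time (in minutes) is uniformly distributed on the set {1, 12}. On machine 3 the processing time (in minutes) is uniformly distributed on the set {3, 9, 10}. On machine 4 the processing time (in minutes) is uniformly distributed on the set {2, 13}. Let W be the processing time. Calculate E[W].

E[W | machine 1] = (6+12)/2 = 9.
E[W | machine 2] = (1+12)/2 = 13/2.
E[W | machine 3] = (3+9+10)/3 = 22/3.
E[W | machine 4] = (2+13)/2 = 15/2.
E[W] = (1/4)·(9) + (1/4)·(13/2) + (1/4)·(22/3) + (1/4)·(15/2) = 91/12.

91/12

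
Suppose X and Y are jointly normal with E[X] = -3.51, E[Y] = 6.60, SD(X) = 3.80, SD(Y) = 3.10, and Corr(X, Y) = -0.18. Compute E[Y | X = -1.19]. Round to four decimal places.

The regression of Y on X has slope ρ·σ_Y/σ_X and passes through (μ_X, μ_Y).
E[Y | X=-1.19] = 6.60 + (-0.18)·(3.10/3.80)·(-1.19 − (-3.51)) = 6.60 + (-0.14684)·(2.32) = 6.2593.

6.2593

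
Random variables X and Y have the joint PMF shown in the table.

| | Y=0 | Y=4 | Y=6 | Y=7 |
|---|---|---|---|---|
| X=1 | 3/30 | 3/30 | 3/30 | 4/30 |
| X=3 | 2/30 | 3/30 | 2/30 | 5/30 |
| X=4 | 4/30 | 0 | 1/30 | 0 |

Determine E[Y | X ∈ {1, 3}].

117/25

P(X ∈ {1, 3}) = 5/6.
Σ Y·P over the event = 0·(3/30) + 4·(3/30) + 6·(3/30) + 7·(4/30) + 0·(2/30) + 4·(3/30) + 6·(2/30) + 7·(5/30) = 39/10.
E[Y | X ∈ {1, 3}] = (39/10) / (5/6) = 117/25.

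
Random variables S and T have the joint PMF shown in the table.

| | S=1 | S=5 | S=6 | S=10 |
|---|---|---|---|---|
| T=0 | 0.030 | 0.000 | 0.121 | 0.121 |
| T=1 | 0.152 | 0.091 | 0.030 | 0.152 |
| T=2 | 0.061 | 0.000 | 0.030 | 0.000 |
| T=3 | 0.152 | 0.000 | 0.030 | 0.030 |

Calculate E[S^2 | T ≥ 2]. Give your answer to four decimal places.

17.7327

P(T ≥ 2) = 0.303.
Σ S^2·P over the event = 1·(0.061) + 1·(0.152) + 36·(0.030) + 36·(0.030) + 100·(0.030) = 5.373.
E[S^2 | T ≥ 2] = (5.373) / (0.303) = 17.7327.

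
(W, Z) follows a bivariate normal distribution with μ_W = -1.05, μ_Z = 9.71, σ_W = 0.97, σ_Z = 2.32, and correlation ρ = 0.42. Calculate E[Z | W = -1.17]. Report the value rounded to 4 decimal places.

The regression of Z on W has slope ρ·σ_Z/σ_W and passes through (μ_W, μ_Z).
E[Z | W=-1.17] = 9.71 + (0.42)·(2.32/0.97)·(-1.17 − (-1.05)) = 9.71 + (1.0045)·(-0.12) = 9.5895.

9.5895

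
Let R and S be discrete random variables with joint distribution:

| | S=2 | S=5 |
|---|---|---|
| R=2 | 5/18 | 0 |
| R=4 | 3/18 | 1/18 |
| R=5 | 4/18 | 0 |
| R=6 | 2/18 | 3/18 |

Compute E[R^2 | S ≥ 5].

P(S ≥ 5) = 2/9.
Σ R^2·P over the event = 16·(1/18) + 36·(3/18) = 62/9.
E[R^2 | S ≥ 5] = (62/9) / (2/9) = 31.

31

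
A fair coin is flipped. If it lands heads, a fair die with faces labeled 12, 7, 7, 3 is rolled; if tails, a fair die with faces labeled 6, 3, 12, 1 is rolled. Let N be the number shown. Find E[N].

E[N | heads] = (12+7+7+3)/4 = 29/4.
E[N | tails] = (6+3+12+1)/4 = 11/2.
By the law of total expectation,
E[N] = (1/2)·(29/4) + (1/2)·(11/2) = 51/8.

51/8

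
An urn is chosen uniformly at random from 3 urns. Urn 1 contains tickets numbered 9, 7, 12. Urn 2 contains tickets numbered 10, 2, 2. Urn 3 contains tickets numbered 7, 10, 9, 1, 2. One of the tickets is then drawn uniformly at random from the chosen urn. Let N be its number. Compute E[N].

33/5

E[N | urn 1] = (9+7+12)/3 = 28/3.
E[N | urn 2] = (10+2+2)/3 = 14/3.
E[N | urn 3] = (7+10+9+1+2)/5 = 29/5.
E[N] = (1/3)·(28/3) + (1/3)·(14/3) + (1/3)·(29/5) = 33/5.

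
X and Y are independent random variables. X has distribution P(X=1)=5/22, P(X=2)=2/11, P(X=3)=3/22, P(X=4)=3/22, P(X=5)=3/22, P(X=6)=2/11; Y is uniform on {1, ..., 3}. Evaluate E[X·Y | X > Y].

P(X > Y) = 20/33.
Summing XY·P(x,y) over outcomes with X > Y gives 31/6.
E[X·Y | X > Y] = (31/6) / (20/33) = 341/40.

341/40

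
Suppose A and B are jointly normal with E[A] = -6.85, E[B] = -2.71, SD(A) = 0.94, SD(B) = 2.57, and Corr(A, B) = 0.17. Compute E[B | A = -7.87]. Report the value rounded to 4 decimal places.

-3.1841

The regression of B on A has slope ρ·σ_B/σ_A and passes through (μ_A, μ_B).
E[B | A=-7.87] = -2.71 + (0.17)·(2.57/0.94)·(-7.87 − (-6.85)) = -2.71 + (0.46479)·(-1.02) = -3.1841.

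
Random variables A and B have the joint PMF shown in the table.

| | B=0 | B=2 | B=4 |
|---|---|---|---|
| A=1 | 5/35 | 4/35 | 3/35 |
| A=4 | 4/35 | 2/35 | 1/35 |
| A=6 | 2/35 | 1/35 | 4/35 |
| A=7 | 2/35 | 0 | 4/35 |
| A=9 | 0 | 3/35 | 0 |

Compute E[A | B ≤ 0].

47/13

P(B ≤ 0) = 13/35.
Σ A·P over the event = 1·(5/35) + 4·(4/35) + 6·(2/35) + 7·(2/35) = 47/35.
E[A | B ≤ 0] = (47/35) / (13/35) = 47/13.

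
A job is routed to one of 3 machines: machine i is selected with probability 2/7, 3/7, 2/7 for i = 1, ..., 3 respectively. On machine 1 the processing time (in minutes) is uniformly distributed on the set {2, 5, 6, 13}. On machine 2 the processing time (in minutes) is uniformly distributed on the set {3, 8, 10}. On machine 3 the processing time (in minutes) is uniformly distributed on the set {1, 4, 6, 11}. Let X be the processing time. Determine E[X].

45/7

E[X | machine 1] = (2+5+6+13)/4 = 13/2.
E[X | machine 2] = (3+8+10)/3 = 7.
E[X | machine 3] = (1+4+6+11)/4 = 11/2.
By the law of total expectation,
E[X] = (2/7)·(13/2) + (3/7)·(7) + (2/7)·(11/2) = 45/7.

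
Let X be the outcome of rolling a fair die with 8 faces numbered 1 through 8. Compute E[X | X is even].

5

Given X is even, X is equally likely to be any of {2, 4, 6, 8}.
E[X | X is even] = (2 + 4 + 6 + 8) / 4 = 5.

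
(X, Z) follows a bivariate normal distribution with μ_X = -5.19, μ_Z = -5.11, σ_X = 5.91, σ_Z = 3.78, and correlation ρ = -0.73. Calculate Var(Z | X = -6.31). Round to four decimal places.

The conditional variance in a bivariate normal is σ_Z²(1 − ρ²), independent of x.
Var(Z | X=-6.31) = (3.78)²·(1 − (-0.73)²) = 14.2884·0.4671 = 6.6741.

6.6741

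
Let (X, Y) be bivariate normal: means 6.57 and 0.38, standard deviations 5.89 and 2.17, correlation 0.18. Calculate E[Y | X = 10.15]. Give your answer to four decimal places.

0.6174

For a bivariate normal, E[Y | X=x] = μ_Y + ρ·(σ_Y/σ_X)·(x − μ_X).
E[Y | X=10.15] = 0.38 + (0.18)·(2.17/5.89)·(10.15 − (6.57)) = 0.38 + (0.066316)·(3.58) = 0.6174.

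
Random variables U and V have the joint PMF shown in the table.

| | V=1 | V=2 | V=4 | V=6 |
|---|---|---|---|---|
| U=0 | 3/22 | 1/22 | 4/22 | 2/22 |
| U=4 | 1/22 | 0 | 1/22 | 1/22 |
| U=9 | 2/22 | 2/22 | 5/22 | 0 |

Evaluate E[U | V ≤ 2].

P(V ≤ 2) = 9/22.
Σ U·P over the event = 0·(3/22) + 0·(1/22) + 4·(1/22) + 9·(2/22) + 9·(2/22) = 20/11.
E[U | V ≤ 2] = (20/11) / (9/22) = 40/9.

40/9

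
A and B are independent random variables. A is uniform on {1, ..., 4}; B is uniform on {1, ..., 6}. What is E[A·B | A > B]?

Outcomes with A > B: (2,1), (3,1), (3,2), (4,1), (4,2), (4,3), each with probability 1/24.
E[A·B | A > B] = (2 + 3 + 6 + 4 + 8 + 12) / 6 = 35/6.

35/6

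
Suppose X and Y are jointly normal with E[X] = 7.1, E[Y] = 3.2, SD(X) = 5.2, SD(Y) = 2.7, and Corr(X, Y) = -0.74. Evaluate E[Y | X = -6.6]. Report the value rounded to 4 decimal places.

8.4640

For a bivariate normal, E[Y | X=x] = μ_Y + ρ·(σ_Y/σ_X)·(x − μ_X).
E[Y | X=-6.6] = 3.2 + (-0.74)·(2.7/5.2)·(-6.6 − (7.1)) = 3.2 + (-0.38423)·(-13.7) = 8.4640.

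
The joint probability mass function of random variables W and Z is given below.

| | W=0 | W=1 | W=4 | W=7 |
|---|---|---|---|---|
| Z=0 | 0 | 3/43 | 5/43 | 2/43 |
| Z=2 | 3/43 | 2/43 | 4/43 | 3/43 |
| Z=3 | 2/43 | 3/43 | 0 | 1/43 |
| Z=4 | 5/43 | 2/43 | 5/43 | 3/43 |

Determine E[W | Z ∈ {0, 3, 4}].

90/31

P(Z ∈ {0, 3, 4}) = 31/43.
Summing W·P(W=x,Z=y) over the conditioning event gives 90/43.
E[W | Z ∈ {0, 3, 4}] = (90/43) / (31/43) = 90/31.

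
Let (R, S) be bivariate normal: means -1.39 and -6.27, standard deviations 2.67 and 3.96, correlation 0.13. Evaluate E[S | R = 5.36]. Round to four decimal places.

-4.9685

For a bivariate normal, E[S | R=x] = μ_S + ρ·(σ_S/σ_R)·(x − μ_R).
E[S | R=5.36] = -6.27 + (0.13)·(3.96/2.67)·(5.36 − (-1.39)) = -6.27 + (0.19281)·(6.75) = -4.9685.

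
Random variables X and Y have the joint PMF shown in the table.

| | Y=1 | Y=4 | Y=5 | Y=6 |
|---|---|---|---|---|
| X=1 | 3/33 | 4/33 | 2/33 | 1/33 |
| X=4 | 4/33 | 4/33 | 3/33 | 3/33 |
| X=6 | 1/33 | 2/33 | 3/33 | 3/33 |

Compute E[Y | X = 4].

53/14

P(X = 4) = 14/33.
Σ Y·P over the event = 1·(4/33) + 4·(4/33) + 5·(3/33) + 6·(3/33) = 53/33.
E[Y | X = 4] = (53/33) / (14/33) = 53/14.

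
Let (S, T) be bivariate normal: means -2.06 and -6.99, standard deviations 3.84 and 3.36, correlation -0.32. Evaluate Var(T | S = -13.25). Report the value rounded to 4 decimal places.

10.1335

Var(T | S=x) = (1 − ρ²)·σ_T².
Var(T | S=-13.25) = (3.36)²·(1 − (-0.32)²) = 11.2896·0.8976 = 10.1335.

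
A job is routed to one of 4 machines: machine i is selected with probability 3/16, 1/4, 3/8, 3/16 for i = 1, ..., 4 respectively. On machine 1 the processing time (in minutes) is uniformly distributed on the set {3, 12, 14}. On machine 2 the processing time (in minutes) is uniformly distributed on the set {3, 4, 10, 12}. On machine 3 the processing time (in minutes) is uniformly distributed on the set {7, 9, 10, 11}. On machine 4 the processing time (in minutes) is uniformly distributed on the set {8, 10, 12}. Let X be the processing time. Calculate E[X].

287/32

E[X | machine 1] = (3+12+14)/3 = 29/3.
E[X | machine 2] = (3+4+10+12)/4 = 29/4.
E[X | machine 3] = (7+9+10+11)/4 = 37/4.
E[X | machine 4] = (8+10+12)/3 = 10.
By the law of total expectation,
E[X] = (3/16)·(29/3) + (1/4)·(29/4) + (3/8)·(37/4) + (3/16)·(10) = 287/32.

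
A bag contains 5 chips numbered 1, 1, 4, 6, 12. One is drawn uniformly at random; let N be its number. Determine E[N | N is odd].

P(N is odd) = 2/5.
Σ over the event: 1·2/5 = 2/5.
E[N | N is odd] = (2/5) / (2/5) = 1.

1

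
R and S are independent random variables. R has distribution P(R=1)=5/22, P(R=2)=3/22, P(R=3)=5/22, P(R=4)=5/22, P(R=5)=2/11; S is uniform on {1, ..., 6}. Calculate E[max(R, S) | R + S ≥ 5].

P(R + S ≥ 5) = 53/66.
Summing max(R,S)·P(x,y) over outcomes with R + S ≥ 5 gives 493/132.
E[max(R, S) | R + S ≥ 5] = (493/132) / (53/66) = 493/106.

493/106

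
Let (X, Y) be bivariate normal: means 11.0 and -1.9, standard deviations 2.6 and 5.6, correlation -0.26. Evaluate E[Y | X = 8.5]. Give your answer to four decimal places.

-0.5000

The regression of Y on X has slope ρ·σ_Y/σ_X and passes through (μ_X, μ_Y).
E[Y | X=8.5] = -1.9 + (-0.26)·(5.6/2.6)·(8.5 − (11.0)) = -1.9 + (-0.56)·(-2.5) = -0.5000.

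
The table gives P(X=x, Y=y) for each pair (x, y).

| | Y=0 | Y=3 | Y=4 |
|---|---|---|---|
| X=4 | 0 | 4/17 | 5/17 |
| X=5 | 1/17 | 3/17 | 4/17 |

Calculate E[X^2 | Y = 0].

P(Y = 0) = 1/17.
Summing X^2·P(X=x,Y=y) over the conditioning event gives 25/17.
E[X^2 | Y = 0] = (25/17) / (1/17) = 25.

25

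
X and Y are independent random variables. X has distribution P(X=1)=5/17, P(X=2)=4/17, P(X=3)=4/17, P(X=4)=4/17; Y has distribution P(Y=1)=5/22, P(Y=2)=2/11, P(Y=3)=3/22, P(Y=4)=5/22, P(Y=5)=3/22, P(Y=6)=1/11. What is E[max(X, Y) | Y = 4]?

4

P(Y = 4) = 5/22.
Summing max(X,Y)·P(x,y) over outcomes with Y = 4 gives 10/11.
E[max(X, Y) | Y = 4] = (10/11) / (5/22) = 4.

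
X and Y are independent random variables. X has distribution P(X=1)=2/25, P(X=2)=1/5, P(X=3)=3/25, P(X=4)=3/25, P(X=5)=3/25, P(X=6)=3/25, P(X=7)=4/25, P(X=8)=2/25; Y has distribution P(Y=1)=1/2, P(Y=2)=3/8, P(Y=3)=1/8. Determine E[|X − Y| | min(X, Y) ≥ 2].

235/92

P(min(X, Y) ≥ 2) = 23/50.
Summing |X−Y|·P(x,y) over outcomes with min(X, Y) ≥ 2 gives 47/40.
E[|X − Y| | min(X, Y) ≥ 2] = (47/40) / (23/50) = 235/92.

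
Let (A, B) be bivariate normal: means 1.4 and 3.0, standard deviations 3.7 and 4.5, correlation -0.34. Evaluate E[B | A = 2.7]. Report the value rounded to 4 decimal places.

2.4624

For a bivariate normal, E[B | A=x] = μ_B + ρ·(σ_B/σ_A)·(x − μ_A).
E[B | A=2.7] = 3.0 + (-0.34)·(4.5/3.7)·(2.7 − (1.4)) = 3.0 + (-0.41351)·(1.3) = 2.4624.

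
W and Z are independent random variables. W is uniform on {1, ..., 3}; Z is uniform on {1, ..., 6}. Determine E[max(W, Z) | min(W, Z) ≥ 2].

Outcomes with min(W, Z) ≥ 2: (2,2), (2,3), (2,4), (2,5), (2,6), (3,2), (3,3), (3,4), (3,5), (3,6), each with probability 1/18.
E[max(W, Z) | min(W, Z) ≥ 2] = (2 + 3 + 4 + 5 + 6 + 3 + 3 + 4 + 5 + 6) / 10 = 41/10.

41/10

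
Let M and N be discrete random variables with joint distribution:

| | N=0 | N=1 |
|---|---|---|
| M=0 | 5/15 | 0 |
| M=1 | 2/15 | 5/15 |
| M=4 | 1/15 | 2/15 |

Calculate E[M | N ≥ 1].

P(N ≥ 1) = 7/15.
Σ M·P over the event = 1·(5/15) + 4·(2/15) = 13/15.
E[M | N ≥ 1] = (13/15) / (7/15) = 13/7.

13/7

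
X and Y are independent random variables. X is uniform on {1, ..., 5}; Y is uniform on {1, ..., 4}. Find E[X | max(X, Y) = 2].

5/3

P(max(X, Y) = 2) = 3/20.
Summing X·P(x,y) over outcomes with max(X, Y) = 2 gives 1/4.
E[X | max(X, Y) = 2] = (1/4) / (3/20) = 5/3.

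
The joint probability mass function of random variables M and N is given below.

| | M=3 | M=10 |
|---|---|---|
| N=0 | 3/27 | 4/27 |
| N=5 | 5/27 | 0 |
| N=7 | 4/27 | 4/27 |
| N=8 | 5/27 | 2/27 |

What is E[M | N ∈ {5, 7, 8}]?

P(N ∈ {5, 7, 8}) = 20/27.
Σ M·P over the event = 3·(5/27) + 3·(4/27) + 3·(5/27) + 10·(4/27) + 10·(2/27) = 34/9.
E[M | N ∈ {5, 7, 8}] = (34/9) / (20/27) = 51/10.

51/10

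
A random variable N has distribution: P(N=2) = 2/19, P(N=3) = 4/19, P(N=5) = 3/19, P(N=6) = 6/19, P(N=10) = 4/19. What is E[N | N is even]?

P(N is even) = 12/19.
Σ over the event: 2·2/19 + 6·6/19 + 10·4/19 = 80/19.
E[N | N is even] = (80/19) / (12/19) = 20/3.

20/3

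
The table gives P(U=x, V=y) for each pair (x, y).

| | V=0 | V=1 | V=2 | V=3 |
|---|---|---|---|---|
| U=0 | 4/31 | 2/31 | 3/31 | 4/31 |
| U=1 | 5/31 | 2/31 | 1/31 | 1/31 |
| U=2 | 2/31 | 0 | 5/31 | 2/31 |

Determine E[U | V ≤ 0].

P(V ≤ 0) = 11/31.
Summing U·P(U=x,V=y) over the conditioning event gives 9/31.
E[U | V ≤ 0] = (9/31) / (11/31) = 9/11.

9/11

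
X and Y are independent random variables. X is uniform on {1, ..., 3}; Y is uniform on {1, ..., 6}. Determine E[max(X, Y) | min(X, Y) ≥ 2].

41/10

Outcomes with min(X, Y) ≥ 2: (2,2), (2,3), (2,4), (2,5), (2,6), (3,2), (3,3), (3,4), (3,5), (3,6), each with probability 1/18.
E[max(X, Y) | min(X, Y) ≥ 2] = (2 + 3 + 4 + 5 + 6 + 3 + 3 + 4 + 5 + 6) / 10 = 41/10.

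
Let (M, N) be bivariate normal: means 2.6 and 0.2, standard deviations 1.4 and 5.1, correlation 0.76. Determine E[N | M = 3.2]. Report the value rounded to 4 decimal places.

1.8611

E[N | M=x] = μ_N + ρ(σ_N/σ_M)(x − μ_M) for jointly normal variables.
E[N | M=3.2] = 0.2 + (0.76)·(5.1/1.4)·(3.2 − (2.6)) = 0.2 + (2.76857)·(0.6) = 1.8611.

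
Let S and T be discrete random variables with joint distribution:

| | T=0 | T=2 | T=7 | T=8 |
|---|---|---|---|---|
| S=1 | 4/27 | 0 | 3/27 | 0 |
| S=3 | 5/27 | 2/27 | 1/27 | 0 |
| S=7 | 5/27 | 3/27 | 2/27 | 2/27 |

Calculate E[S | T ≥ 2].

P(T ≥ 2) = 13/27.
Σ S·P over the event = 1·(3/27) + 3·(2/27) + 3·(1/27) + 7·(3/27) + 7·(2/27) + 7·(2/27) = 61/27.
E[S | T ≥ 2] = (61/27) / (13/27) = 61/13.

61/13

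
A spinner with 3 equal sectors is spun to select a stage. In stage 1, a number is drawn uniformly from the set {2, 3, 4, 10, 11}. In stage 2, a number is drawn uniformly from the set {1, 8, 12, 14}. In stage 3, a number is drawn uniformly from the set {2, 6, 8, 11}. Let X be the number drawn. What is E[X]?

43/6

E[X | stage 1] = (2+3+4+10+11)/5 = 6.
E[X | stage 2] = (1+8+12+14)/4 = 35/4.
E[X | stage 3] = (2+6+8+11)/4 = 27/4.
By the law of total expectation,
E[X] = (1/3)·(6) + (1/3)·(35/4) + (1/3)·(27/4) = 43/6.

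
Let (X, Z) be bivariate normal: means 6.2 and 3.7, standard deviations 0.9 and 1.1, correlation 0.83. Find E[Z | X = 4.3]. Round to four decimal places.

1.7726

The regression of Z on X has slope ρ·σ_Z/σ_X and passes through (μ_X, μ_Z).
E[Z | X=4.3] = 3.7 + (0.83)·(1.1/0.9)·(4.3 − (6.2)) = 3.7 + (1.0144)·(-1.9) = 1.7726.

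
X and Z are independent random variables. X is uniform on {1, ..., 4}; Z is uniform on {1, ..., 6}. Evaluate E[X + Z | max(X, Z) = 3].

24/5

Outcomes with max(X, Z) = 3: (1,3), (2,3), (3,1), (3,2), (3,3), each with probability 1/24.
E[X + Z | max(X, Z) = 3] = (4 + 5 + 4 + 5 + 6) / 5 = 24/5.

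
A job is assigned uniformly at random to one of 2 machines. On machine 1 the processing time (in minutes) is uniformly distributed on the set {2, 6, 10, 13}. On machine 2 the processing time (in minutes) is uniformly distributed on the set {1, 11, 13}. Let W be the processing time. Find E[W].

E[W | machine 1] = (2+6+10+13)/4 = 31/4.
E[W | machine 2] = (1+11+13)/3 = 25/3.
E[W] = (1/2)·(31/4) + (1/2)·(25/3) = 193/24.

193/24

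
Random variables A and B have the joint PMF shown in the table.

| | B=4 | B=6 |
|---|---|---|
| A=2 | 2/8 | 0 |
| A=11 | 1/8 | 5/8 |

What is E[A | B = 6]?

P(B = 6) = 5/8.
Σ A·P over the event = 11·(5/8) = 55/8.
E[A | B = 6] = (55/8) / (5/8) = 11.

11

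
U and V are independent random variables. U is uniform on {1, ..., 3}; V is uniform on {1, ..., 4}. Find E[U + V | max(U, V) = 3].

Outcomes with max(U, V) = 3: (1,3), (2,3), (3,1), (3,2), (3,3), each with probability 1/12.
E[U + V | max(U, V) = 3] = (4 + 5 + 4 + 5 + 6) / 5 = 24/5.

24/5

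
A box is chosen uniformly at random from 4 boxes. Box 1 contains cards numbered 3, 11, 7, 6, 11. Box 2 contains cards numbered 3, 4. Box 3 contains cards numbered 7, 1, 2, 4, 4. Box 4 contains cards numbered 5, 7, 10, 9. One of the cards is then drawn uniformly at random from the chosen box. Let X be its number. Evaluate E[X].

449/80

E[X | box 1] = (3+11+7+6+11)/5 = 38/5.
E[X | box 2] = (3+4)/2 = 7/2.
E[X | box 3] = (7+1+2+4+4)/5 = 18/5.
E[X | box 4] = (5+7+10+9)/4 = 31/4.
E[X] = (1/4)·(38/5) + (1/4)·(7/2) + (1/4)·(18/5) + (1/4)·(31/4) = 449/80.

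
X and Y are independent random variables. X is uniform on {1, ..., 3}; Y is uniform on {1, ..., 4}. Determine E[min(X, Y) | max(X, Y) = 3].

9/5

P(max(X, Y) = 3) = 5/12.
Summing min(X,Y)·P(x,y) over outcomes with max(X, Y) = 3 gives 3/4.
E[min(X, Y) | max(X, Y) = 3] = (3/4) / (5/12) = 9/5.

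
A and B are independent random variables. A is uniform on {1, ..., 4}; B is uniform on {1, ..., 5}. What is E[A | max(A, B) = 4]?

22/7

Outcomes with max(A, B) = 4: (1,4), (2,4), (3,4), (4,1), (4,2), (4,3), (4,4), each with probability 1/20.
E[A | max(A, B) = 4] = (1 + 2 + 3 + 4 + 4 + 4 + 4) / 7 = 22/7.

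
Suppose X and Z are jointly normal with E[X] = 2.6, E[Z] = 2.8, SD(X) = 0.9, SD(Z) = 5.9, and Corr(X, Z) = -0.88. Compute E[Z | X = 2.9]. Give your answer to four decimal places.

For a bivariate normal, E[Z | X=x] = μ_Z + ρ·(σ_Z/σ_X)·(x − μ_X).
E[Z | X=2.9] = 2.8 + (-0.88)·(5.9/0.9)·(2.9 − (2.6)) = 2.8 + (-5.7689)·(0.3) = 1.0693.

1.0693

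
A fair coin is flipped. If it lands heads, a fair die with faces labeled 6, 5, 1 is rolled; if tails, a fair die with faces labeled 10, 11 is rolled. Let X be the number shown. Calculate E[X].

E[X | heads] = (6+5+1)/3 = 4.
E[X | tails] = (10+11)/2 = 21/2.
By the law of total expectation,
E[X] = (1/2)·(4) + (1/2)·(21/2) = 29/4.

29/4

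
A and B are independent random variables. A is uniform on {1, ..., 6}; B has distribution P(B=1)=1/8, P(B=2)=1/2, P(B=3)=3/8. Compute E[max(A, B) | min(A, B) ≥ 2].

P(min(A, B) ≥ 2) = 35/48.
Summing max(A,B)·P(x,y) over outcomes with min(A, B) ≥ 2 gives 143/48.
E[max(A, B) | min(A, B) ≥ 2] = (143/48) / (35/48) = 143/35.

143/35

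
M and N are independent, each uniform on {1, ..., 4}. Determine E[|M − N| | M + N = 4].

P(M + N = 4) = 3/16.
Summing |M−N|·P(x,y) over outcomes with M + N = 4 gives 1/4.
E[|M − N| | M + N = 4] = (1/4) / (3/16) = 4/3.

4/3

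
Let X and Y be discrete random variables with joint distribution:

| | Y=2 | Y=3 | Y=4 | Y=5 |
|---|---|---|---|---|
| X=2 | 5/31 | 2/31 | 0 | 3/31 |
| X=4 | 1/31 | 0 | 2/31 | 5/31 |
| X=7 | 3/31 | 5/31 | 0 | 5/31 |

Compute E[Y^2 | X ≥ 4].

49/3

P(X ≥ 4) = 21/31.
Σ Y^2·P over the event = 4·(1/31) + 16·(2/31) + 25·(5/31) + 4·(3/31) + 9·(5/31) + 25·(5/31) = 343/31.
E[Y^2 | X ≥ 4] = (343/31) / (21/31) = 49/3.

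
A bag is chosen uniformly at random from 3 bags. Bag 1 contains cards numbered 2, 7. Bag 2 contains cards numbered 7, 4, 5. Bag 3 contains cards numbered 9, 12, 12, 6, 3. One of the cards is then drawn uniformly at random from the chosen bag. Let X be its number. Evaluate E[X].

547/90

E[X | bag 1] = (2+7)/2 = 9/2.
E[X | bag 2] = (7+4+5)/3 = 16/3.
E[X | bag 3] = (9+12+12+6+3)/5 = 42/5.
E[X] = (1/3)·(9/2) + (1/3)·(16/3) + (1/3)·(42/5) = 547/90.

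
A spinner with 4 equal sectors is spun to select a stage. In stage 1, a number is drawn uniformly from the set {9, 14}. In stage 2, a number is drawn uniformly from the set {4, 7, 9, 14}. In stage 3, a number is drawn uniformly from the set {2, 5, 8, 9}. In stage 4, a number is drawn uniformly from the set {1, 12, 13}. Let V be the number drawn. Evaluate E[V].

26/3

E[V | stage 1] = (9+14)/2 = 23/2.
E[V | stage 2] = (4+7+9+14)/4 = 17/2.
E[V | stage 3] = (2+5+8+9)/4 = 6.
E[V | stage 4] = (1+12+13)/3 = 26/3.
E[V] = (1/4)·(23/2) + (1/4)·(17/2) + (1/4)·(6) + (1/4)·(26/3) = 26/3.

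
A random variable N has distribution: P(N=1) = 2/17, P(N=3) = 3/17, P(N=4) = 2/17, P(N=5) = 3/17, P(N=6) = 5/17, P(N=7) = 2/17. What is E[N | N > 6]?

7

P(N > 6) = 2/17.
Σ over the event: 7·2/17 = 14/17.
E[N | N > 6] = (14/17) / (2/17) = 7.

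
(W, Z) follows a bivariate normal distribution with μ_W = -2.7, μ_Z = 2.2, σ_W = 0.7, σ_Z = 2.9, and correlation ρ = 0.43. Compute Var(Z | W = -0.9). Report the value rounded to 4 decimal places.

6.8550

Var(Z | W=x) = (1 − ρ²)·σ_Z².
Var(Z | W=-0.9) = (2.9)²·(1 − (0.43)²) = 8.41·0.8151 = 6.8550.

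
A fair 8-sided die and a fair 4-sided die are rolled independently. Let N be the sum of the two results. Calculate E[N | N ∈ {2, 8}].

34/5

P(N ∈ {2, 8}) = 5/32.
Σ over the event: 2·1/32 + 8·1/8 = 17/16.
E[N | N ∈ {2, 8}] = (17/16) / (5/32) = 34/5.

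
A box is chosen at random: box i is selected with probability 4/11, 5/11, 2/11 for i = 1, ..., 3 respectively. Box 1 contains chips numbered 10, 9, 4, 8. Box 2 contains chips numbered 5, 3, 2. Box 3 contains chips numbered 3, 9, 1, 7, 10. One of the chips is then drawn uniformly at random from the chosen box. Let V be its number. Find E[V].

179/33

E[V | box 1] = (10+9+4+8)/4 = 31/4.
E[V | box 2] = (5+3+2)/3 = 10/3.
E[V | box 3] = (3+9+1+7+10)/5 = 6.
E[V] = (4/11)·(31/4) + (5/11)·(10/3) + (2/11)·(6) = 179/33.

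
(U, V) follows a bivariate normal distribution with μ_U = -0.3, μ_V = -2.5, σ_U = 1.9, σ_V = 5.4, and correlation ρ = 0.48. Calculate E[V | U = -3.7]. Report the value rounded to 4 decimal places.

-7.1383

E[V | U=x] = μ_V + ρ(σ_V/σ_U)(x − μ_U) for jointly normal variables.
E[V | U=-3.7] = -2.5 + (0.48)·(5.4/1.9)·(-3.7 − (-0.3)) = -2.5 + (1.3642)·(-3.4) = -7.1383.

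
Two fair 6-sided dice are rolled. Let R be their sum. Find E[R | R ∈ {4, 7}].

P(R ∈ {4, 7}) = 1/4.
Σ over the event: 4·1/12 + 7·1/6 = 3/2.
E[R | R ∈ {4, 7}] = (3/2) / (1/4) = 6.

6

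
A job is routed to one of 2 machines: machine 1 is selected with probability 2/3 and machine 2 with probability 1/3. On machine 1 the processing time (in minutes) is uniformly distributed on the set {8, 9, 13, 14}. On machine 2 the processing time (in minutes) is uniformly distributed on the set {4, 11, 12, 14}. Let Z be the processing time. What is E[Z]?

E[Z | machine 1] = (8+9+13+14)/4 = 11.
E[Z | machine 2] = (4+11+12+14)/4 = 41/4.
By the law of total expectation,
E[Z] = (2/3)·(11) + (1/3)·(41/4) = 43/4.

43/4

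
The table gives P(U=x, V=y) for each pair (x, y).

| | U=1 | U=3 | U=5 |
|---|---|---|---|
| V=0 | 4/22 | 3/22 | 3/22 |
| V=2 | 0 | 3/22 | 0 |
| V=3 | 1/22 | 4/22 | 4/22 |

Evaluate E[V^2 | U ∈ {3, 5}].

P(U ∈ {3, 5}) = 17/22.
Σ V^2·P over the event = 0·(3/22) + 4·(3/22) + 9·(4/22) + 0·(3/22) + 9·(4/22) = 42/11.
E[V^2 | U ∈ {3, 5}] = (42/11) / (17/22) = 84/17.

84/17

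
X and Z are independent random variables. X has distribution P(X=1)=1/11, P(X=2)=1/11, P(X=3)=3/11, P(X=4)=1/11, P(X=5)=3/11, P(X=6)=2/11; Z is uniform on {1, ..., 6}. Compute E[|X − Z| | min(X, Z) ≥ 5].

P(min(X, Z) ≥ 5) = 5/33.
Summing |X−Z|·P(x,y) over outcomes with min(X, Z) ≥ 5 gives 5/66.
E[|X − Z| | min(X, Z) ≥ 5] = (5/66) / (5/33) = 1/2.

1/2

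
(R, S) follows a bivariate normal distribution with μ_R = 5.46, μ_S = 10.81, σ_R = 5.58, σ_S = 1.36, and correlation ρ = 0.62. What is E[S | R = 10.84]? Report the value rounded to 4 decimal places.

For a bivariate normal, E[S | R=x] = μ_S + ρ·(σ_S/σ_R)·(x − μ_R).
E[S | R=10.84] = 10.81 + (0.62)·(1.36/5.58)·(10.84 − (5.46)) = 10.81 + (0.15111)·(5.38) = 11.6230.

11.6230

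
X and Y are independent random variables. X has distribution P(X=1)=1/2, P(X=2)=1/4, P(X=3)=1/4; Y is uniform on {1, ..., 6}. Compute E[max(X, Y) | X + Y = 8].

P(X + Y = 8) = 1/12.
Summing max(X,Y)·P(x,y) over outcomes with X + Y = 8 gives 11/24.
E[max(X, Y) | X + Y = 8] = (11/24) / (1/12) = 11/2.

11/2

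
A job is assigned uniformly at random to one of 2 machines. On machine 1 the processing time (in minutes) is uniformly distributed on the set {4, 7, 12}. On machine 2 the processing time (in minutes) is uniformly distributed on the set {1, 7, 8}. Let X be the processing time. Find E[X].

13/2

E[X | machine 1] = (4+7+12)/3 = 23/3.
E[X | machine 2] = (1+7+8)/3 = 16/3.
By the law of total expectation,
E[X] = (1/2)·(23/3) + (1/2)·(16/3) = 13/2.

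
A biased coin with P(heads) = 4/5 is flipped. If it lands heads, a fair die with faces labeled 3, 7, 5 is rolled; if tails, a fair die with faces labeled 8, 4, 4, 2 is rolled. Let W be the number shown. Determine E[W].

E[W | heads] = (3+7+5)/3 = 5.
E[W | tails] = (8+4+4+2)/4 = 9/2.
By the law of total expectation,
E[W] = (4/5)·(5) + (1/5)·(9/2) = 49/10.

49/10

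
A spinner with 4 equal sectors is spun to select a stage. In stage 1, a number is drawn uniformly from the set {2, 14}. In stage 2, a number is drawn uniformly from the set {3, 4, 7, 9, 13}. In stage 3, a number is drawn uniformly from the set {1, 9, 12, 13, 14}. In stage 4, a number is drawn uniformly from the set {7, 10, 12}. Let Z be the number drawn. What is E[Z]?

26/3

E[Z | stage 1] = (2+14)/2 = 8.
E[Z | stage 2] = (3+4+7+9+13)/5 = 36/5.
E[Z | stage 3] = (1+9+12+13+14)/5 = 49/5.
E[Z | stage 4] = (7+10+12)/3 = 29/3.
E[Z] = (1/4)·(8) + (1/4)·(36/5) + (1/4)·(49/5) + (1/4)·(29/3) = 26/3.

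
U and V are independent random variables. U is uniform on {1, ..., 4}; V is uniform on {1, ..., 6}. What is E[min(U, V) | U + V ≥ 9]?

11/3

Outcomes with U + V ≥ 9: (3,6), (4,5), (4,6), each with probability 1/24.
E[min(U, V) | U + V ≥ 9] = (3 + 4 + 4) / 3 = 11/3.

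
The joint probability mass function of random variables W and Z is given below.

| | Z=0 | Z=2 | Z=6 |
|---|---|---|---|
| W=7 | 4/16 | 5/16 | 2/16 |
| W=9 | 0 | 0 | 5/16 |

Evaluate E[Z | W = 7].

P(W = 7) = 11/16.
Summing Z·P(W=x,Z=y) over the conditioning event gives 11/8.
E[Z | W = 7] = (11/8) / (11/16) = 2.

2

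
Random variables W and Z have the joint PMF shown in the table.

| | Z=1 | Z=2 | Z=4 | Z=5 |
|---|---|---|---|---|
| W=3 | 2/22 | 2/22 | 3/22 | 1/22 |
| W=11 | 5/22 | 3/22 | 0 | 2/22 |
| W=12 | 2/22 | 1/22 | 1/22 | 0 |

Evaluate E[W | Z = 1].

P(Z = 1) = 9/22.
Σ W·P over the event = 3·(2/22) + 11·(5/22) + 12·(2/22) = 85/22.
E[W | Z = 1] = (85/22) / (9/22) = 85/9.

85/9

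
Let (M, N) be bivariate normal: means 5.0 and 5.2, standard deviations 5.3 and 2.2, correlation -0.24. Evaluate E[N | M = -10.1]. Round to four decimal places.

For a bivariate normal, E[N | M=x] = μ_N + ρ·(σ_N/σ_M)·(x − μ_M).
E[N | M=-10.1] = 5.2 + (-0.24)·(2.2/5.3)·(-10.1 − (5.0)) = 5.2 + (-0.099623)·(-15.1) = 6.7043.

6.7043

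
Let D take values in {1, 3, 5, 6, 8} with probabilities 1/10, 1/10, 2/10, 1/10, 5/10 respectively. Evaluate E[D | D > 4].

7

P(D > 4) = 4/5.
Σ over the event: 5·1/5 + 6·1/10 + 8·1/2 = 28/5.
E[D | D > 4] = (28/5) / (4/5) = 7.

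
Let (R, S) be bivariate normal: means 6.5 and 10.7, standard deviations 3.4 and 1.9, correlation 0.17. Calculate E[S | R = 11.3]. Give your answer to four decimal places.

11.1560

For a bivariate normal, E[S | R=x] = μ_S + ρ·(σ_S/σ_R)·(x − μ_R).
E[S | R=11.3] = 10.7 + (0.17)·(1.9/3.4)·(11.3 − (6.5)) = 10.7 + (0.095)·(4.8) = 11.1560.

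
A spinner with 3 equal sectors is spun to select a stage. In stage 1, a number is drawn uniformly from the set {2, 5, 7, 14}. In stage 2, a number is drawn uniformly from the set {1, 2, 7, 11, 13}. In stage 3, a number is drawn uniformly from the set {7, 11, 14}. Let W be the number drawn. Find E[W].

367/45

E[W | stage 1] = (2+5+7+14)/4 = 7.
E[W | stage 2] = (1+2+7+11+13)/5 = 34/5.
E[W | stage 3] = (7+11+14)/3 = 32/3.
By the law of total expectation,
E[W] = (1/3)·(7) + (1/3)·(34/5) + (1/3)·(32/3) = 367/45.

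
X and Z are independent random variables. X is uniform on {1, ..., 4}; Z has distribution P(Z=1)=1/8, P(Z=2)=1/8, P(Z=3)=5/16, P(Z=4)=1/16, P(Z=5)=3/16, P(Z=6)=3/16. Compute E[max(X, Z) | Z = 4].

P(Z = 4) = 1/16.
Summing max(X,Z)·P(x,y) over outcomes with Z = 4 gives 1/4.
E[max(X, Z) | Z = 4] = (1/4) / (1/16) = 4.

4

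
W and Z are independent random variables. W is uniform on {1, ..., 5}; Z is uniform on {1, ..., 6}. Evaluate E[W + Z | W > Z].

Outcomes with W > Z: (2,1), (3,1), (3,2), (4,1), (4,2), (4,3), (5,1), (5,2), (5,3), (5,4), each with probability 1/30.
E[W + Z | W > Z] = (3 + 4 + 5 + 5 + 6 + 7 + 6 + 7 + 8 + 9) / 10 = 6.

6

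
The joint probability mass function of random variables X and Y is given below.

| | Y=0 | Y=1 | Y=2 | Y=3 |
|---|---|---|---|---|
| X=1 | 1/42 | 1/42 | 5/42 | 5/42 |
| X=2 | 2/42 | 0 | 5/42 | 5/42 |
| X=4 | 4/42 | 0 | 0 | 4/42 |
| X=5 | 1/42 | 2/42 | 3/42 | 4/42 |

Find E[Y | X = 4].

P(X = 4) = 4/21.
Σ Y·P over the event = 0·(4/42) + 3·(4/42) = 2/7.
E[Y | X = 4] = (2/7) / (4/21) = 3/2.

3/2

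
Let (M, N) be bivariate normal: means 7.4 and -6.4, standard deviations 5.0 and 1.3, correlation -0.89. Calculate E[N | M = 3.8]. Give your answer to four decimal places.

-5.5670

The regression of N on M has slope ρ·σ_N/σ_M and passes through (μ_M, μ_N).
E[N | M=3.8] = -6.4 + (-0.89)·(1.3/5.0)·(3.8 − (7.4)) = -6.4 + (-0.2314)·(-3.6) = -5.5670.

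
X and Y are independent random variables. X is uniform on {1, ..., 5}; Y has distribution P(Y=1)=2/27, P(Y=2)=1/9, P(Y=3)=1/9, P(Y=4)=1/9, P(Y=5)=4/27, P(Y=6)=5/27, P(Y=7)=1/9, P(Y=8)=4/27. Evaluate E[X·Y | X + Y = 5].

56/11

P(X + Y = 5) = 11/135.
Summing XY·P(x,y) over outcomes with X + Y = 5 gives 56/135.
E[X·Y | X + Y = 5] = (56/135) / (11/135) = 56/11.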